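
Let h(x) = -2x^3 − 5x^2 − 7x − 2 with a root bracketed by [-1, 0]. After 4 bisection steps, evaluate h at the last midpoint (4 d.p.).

-0.2397

h(-0.5) = 0.5 > 0, so the root lies in [-0.5, 0]
h(-0.25) = -0.53125 < 0, so the root lies in [-0.5, -0.25]
h(-0.375) = 0.027344 > 0, so the root lies in [-0.375, -0.25]
h(-0.3125) = -0.2397 < 0, so the root lies in [-0.375, -0.3125]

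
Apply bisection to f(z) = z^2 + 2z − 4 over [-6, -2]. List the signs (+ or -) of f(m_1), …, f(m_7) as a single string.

+-++---

midpoint -4: f = 4 > 0 → [-4, -2]
midpoint -3: f = -1 < 0 → [-4, -3]
midpoint -3.5: f = 1.25 > 0 → [-3.5, -3]
midpoint -3.25: f = 0.0625 > 0 → [-3.25, -3]
midpoint -3.125: f = -0.4844 < 0 → [-3.25, -3.125]
midpoint -3.1875: f = -0.2148 < 0 → [-3.25, -3.1875]
midpoint -3.21875: f = -0.0771 < 0 → [-3.25, -3.21875]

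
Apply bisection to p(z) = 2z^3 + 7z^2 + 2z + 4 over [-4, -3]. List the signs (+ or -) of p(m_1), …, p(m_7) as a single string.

-++----

z = -3.5 gives p = -3, negative; keep [-3.5, -3]
z = -3.25 gives p = 2.78125, positive; keep [-3.5, -3.25]
z = -3.375 gives p = 0.097656, positive; keep [-3.5, -3.375]
z = -3.4375 gives p = -1.3979, negative; keep [-3.4375, -3.375]
z = -3.40625 gives p = -0.637, negative; keep [-3.40625, -3.375]
z = -3.390625 gives p = -0.2664, negative; keep [-3.390625, -3.375]
z = -3.3828125 gives p = -0.0836, negative; keep [-3.3828125, -3.375]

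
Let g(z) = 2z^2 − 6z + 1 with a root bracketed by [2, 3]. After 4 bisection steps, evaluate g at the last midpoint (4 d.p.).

-0.0547

m = 2.5, g(m) = -1.5 (−); new bracket [2.5, 3]
m = 2.75, g(m) = -0.375 (−); new bracket [2.75, 3]
m = 2.875, g(m) = 0.28125 (+); new bracket [2.75, 2.875]
m = 2.8125, g(m) = -0.0547 (−); new bracket [2.8125, 2.875]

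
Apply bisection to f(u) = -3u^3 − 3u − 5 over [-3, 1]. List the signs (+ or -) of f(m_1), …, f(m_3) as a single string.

midpoint -1: f = 1 > 0 → [-1, 1]
midpoint 0: f = -5 < 0 → [-1, 0]
midpoint -0.5: f = -3.125 < 0 → [-1, -0.5]

+--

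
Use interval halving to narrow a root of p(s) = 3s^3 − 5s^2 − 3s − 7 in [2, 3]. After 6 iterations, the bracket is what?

p(2.5) = 1.125 > 0, so the root lies in [2, 2.5]
p(2.25) = -4.890625 < 0, so the root lies in [2.25, 2.5]
p(2.375) = -2.138672 < 0, so the root lies in [2.375, 2.5]
p(2.4375) = -0.573 < 0, so the root lies in [2.4375, 2.5]
p(2.46875) = 0.2592 > 0, so the root lies in [2.4375, 2.46875]
p(2.453125) = -0.1611 < 0, so the root lies in [2.453125, 2.46875]

[2.453125, 2.46875]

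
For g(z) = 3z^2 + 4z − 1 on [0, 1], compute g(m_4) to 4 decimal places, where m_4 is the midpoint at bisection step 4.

-0.1445

m = 0.5, g(m) = 1.75 (+); new bracket [0, 0.5]
m = 0.25, g(m) = 0.1875 (+); new bracket [0, 0.25]
m = 0.125, g(m) = -0.453125 (−); new bracket [0.125, 0.25]
m = 0.1875, g(m) = -0.1445 (−); new bracket [0.1875, 0.25]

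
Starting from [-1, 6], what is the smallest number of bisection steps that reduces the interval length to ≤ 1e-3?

13

Width after n steps is 7/2^n. Need 2^n ≥ 7/1e-3 = 7000.
2^12 = 4096 < 7000 ≤ 2^13 = 8192, so n = 13.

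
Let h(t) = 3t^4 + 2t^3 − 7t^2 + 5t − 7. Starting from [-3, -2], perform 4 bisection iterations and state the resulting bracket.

h(-2.5) = 22.6875 > 0, so the root lies in [-2.5, -2]
h(-2.25) = 0.417969 > 0, so the root lies in [-2.25, -2]
h(-2.125) = -7.253174 < 0, so the root lies in [-2.25, -2.125]
h(-2.1875) = -3.6755 < 0, so the root lies in [-2.25, -2.1875]

[-2.25, -2.1875]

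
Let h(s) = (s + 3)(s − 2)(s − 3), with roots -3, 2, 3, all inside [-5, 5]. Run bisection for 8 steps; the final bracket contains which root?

midpoint 0: h = 18 > 0 → [-5, 0]
midpoint -2.5: h = 12.375 > 0 → [-5, -2.5]
midpoint -3.75: h = -29.109375 < 0 → [-3.75, -2.5]
midpoint -3.125: h = -3.9238 < 0 → [-3.125, -2.5]
midpoint -2.8125: h = 5.2449 > 0 → [-3.125, -2.8125]
midpoint -2.96875: h = 0.9268 > 0 → [-3.125, -2.96875]
midpoint -3.046875: h = -1.4305 < 0 → [-3.046875, -2.96875]
midpoint -3.0078125: h = -0.235 < 0 → [-3.0078125, -2.96875]

-3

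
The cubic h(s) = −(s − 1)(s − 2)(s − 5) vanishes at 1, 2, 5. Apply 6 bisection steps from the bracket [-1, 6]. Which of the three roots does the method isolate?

5

h(2.5) = 1.875 > 0, so the root lies in [2.5, 6]
h(4.25) = 5.484375 > 0, so the root lies in [4.25, 6]
h(5.125) = -1.611328 < 0, so the root lies in [4.25, 5.125]
h(4.6875) = 3.0969 > 0, so the root lies in [4.6875, 5.125]
h(4.90625) = 1.0643 > 0, so the root lies in [4.90625, 5.125]
h(5.015625) = -0.1892 < 0, so the root lies in [4.90625, 5.015625]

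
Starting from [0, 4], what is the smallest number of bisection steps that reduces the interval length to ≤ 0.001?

12

Width after n steps is 4/2^n. Need 2^n ≥ 4/0.001 = 4000.
2^11 = 2048 < 4000 ≤ 2^12 = 4096, so n = 12.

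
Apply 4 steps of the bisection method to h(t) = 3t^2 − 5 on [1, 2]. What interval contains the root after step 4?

[1.25, 1.3125]

midpoint 1.5: h = 1.75 > 0 → [1, 1.5]
midpoint 1.25: h = -0.3125 < 0 → [1.25, 1.5]
midpoint 1.375: h = 0.671875 > 0 → [1.25, 1.375]
midpoint 1.3125: h = 0.168 > 0 → [1.25, 1.3125]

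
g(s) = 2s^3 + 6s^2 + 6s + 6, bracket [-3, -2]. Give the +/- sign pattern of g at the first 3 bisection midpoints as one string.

-+-

g(-2.5) = -2.75 < 0, so the root lies in [-2.5, -2]
g(-2.25) = 0.09375 > 0, so the root lies in [-2.5, -2.25]
g(-2.375) = -1.199219 < 0, so the root lies in [-2.375, -2.25]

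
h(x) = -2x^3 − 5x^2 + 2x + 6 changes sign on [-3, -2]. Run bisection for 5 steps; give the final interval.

x = -2.5 gives h = 1, positive; keep [-2.5, -2]
x = -2.25 gives h = -1.03125, negative; keep [-2.5, -2.25]
x = -2.375 gives h = -0.160156, negative; keep [-2.5, -2.375]
x = -2.4375 gives h = 0.3823, positive; keep [-2.4375, -2.375]
x = -2.40625 gives h = 0.1019, positive; keep [-2.40625, -2.375]

[-2.40625, -2.375]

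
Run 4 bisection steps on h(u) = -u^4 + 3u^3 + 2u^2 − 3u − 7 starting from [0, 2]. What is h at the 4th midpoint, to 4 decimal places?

-0.6936

midpoint 1: h = -6 < 0 → [1, 2]
midpoint 1.5: h = -1.9375 < 0 → [1.5, 2]
midpoint 1.75: h = 0.574219 > 0 → [1.5, 1.75]
midpoint 1.625: h = -0.6936 < 0 → [1.625, 1.75]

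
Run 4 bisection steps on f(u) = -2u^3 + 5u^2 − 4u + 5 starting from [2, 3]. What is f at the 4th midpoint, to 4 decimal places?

0.4722

midpoint 2.5: f = -5 < 0 → [2, 2.5]
midpoint 2.25: f = -1.46875 < 0 → [2, 2.25]
midpoint 2.125: f = -0.113281 < 0 → [2, 2.125]
midpoint 2.0625: f = 0.4722 > 0 → [2.0625, 2.125]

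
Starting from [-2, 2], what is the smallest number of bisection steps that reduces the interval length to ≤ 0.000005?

20

Width after n steps is 4/2^n. Need 2^n ≥ 4/0.000005 = 800000.
2^19 = 524288 < 800000 ≤ 2^20 = 1048576, so n = 20.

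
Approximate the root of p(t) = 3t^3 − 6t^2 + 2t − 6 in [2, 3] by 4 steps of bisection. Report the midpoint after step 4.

2.1875

p(2.5) = 8.375 > 0, so the root lies in [2, 2.5]
p(2.25) = 2.296875 > 0, so the root lies in [2, 2.25]
p(2.125) = -0.056641 < 0, so the root lies in [2.125, 2.25]
p(2.1875) = 1.0667 > 0, so the root lies in [2.125, 2.1875]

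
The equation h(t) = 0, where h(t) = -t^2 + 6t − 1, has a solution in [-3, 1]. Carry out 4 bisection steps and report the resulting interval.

m = -1, h(m) = -8 (−); new bracket [-1, 1]
m = 0, h(m) = -1 (−); new bracket [0, 1]
m = 0.5, h(m) = 1.75 (+); new bracket [0, 0.5]
m = 0.25, h(m) = 0.4375 (+); new bracket [0, 0.25]

[0, 0.25]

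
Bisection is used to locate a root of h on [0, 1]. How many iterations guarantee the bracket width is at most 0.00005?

15

Width after n steps is 1/2^n. Need 2^n ≥ 1/0.00005 = 20000.
2^14 = 16384 < 20000 ≤ 2^15 = 32768, so n = 15.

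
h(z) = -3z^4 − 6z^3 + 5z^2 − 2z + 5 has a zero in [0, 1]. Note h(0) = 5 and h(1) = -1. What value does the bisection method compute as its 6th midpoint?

midpoint 0.5: h = 4.3125 > 0 → [0.5, 1]
midpoint 0.75: h = 2.832031 > 0 → [0.75, 1]
midpoint 0.875: h = 1.300049 > 0 → [0.875, 1]
midpoint 0.9375: h = 0.2583 > 0 → [0.9375, 1]
midpoint 0.96875: h = -0.3422 < 0 → [0.9375, 0.96875]
midpoint 0.953125: h = -0.035 < 0 → [0.9375, 0.953125]

0.953125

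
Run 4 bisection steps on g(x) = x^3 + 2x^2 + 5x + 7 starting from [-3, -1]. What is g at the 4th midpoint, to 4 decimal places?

x = -2 gives g = -3, negative; keep [-2, -1]
x = -1.5 gives g = 0.625, positive; keep [-2, -1.5]
x = -1.75 gives g = -0.984375, negative; keep [-1.75, -1.5]
x = -1.625 gives g = -0.1348, negative; keep [-1.625, -1.5]

-0.1348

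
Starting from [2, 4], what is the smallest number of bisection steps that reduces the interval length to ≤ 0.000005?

19

Width after n steps is 2/2^n. Need 2^n ≥ 2/0.000005 = 400000.
2^18 = 262144 < 400000 ≤ 2^19 = 524288, so n = 19.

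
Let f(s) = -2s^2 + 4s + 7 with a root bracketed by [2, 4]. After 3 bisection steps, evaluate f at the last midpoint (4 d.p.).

-1.1250

f(3) = 1 > 0, so the root lies in [3, 4]
f(3.5) = -3.5 < 0, so the root lies in [3, 3.5]
f(3.25) = -1.125 < 0, so the root lies in [3, 3.25]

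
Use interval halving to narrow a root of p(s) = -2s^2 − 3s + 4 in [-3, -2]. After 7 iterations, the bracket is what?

[-2.3515625, -2.34375]

p(-2.5) = -1 < 0, so the root lies in [-2.5, -2]
p(-2.25) = 0.625 > 0, so the root lies in [-2.5, -2.25]
p(-2.375) = -0.15625 < 0, so the root lies in [-2.375, -2.25]
p(-2.3125) = 0.2422 > 0, so the root lies in [-2.375, -2.3125]
p(-2.34375) = 0.0449 > 0, so the root lies in [-2.375, -2.34375]
p(-2.359375) = -0.0552 < 0, so the root lies in [-2.359375, -2.34375]
p(-2.3515625) = -0.005 < 0, so the root lies in [-2.3515625, -2.34375]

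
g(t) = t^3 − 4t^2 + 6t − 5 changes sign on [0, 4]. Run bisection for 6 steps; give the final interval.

[2.3125, 2.375]

m = 2, g(m) = -1 (−); new bracket [2, 4]
m = 3, g(m) = 4 (+); new bracket [2, 3]
m = 2.5, g(m) = 0.625 (+); new bracket [2, 2.5]
m = 2.25, g(m) = -0.3594 (−); new bracket [2.25, 2.5]
m = 2.375, g(m) = 0.084 (+); new bracket [2.25, 2.375]
m = 2.3125, g(m) = -0.1492 (−); new bracket [2.3125, 2.375]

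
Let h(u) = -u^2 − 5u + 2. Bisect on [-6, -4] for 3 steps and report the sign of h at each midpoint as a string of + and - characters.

+-+

m = -5, h(m) = 2 (+); new bracket [-6, -5]
m = -5.5, h(m) = -0.75 (−); new bracket [-5.5, -5]
m = -5.25, h(m) = 0.6875 (+); new bracket [-5.5, -5.25]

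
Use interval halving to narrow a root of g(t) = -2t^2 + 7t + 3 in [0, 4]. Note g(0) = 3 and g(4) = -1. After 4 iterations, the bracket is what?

[3.75, 4]

g(2) = 9 > 0, so the root lies in [2, 4]
g(3) = 6 > 0, so the root lies in [3, 4]
g(3.5) = 3 > 0, so the root lies in [3.5, 4]
g(3.75) = 1.125 > 0, so the root lies in [3.75, 4]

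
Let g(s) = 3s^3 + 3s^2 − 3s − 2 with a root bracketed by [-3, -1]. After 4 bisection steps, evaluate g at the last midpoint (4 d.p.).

-0.0020

m = -2, g(m) = -8 (−); new bracket [-2, -1]
m = -1.5, g(m) = -0.875 (−); new bracket [-1.5, -1]
m = -1.25, g(m) = 0.578125 (+); new bracket [-1.5, -1.25]
m = -1.375, g(m) = -0.002 (−); new bracket [-1.375, -1.25]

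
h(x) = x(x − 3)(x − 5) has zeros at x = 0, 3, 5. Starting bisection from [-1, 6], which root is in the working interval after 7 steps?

x = 2.5 gives h = 3.125, positive; keep [-1, 2.5]
x = 0.75 gives h = 7.171875, positive; keep [-1, 0.75]
x = -0.125 gives h = -2.001953, negative; keep [-0.125, 0.75]
x = 0.3125 gives h = 3.9368, positive; keep [-0.125, 0.3125]
x = 0.09375 gives h = 1.3368, positive; keep [-0.125, 0.09375]
x = -0.015625 gives h = -0.2363, negative; keep [-0.015625, 0.09375]
x = 0.0390625 gives h = 0.5738, positive; keep [-0.015625, 0.0390625]

0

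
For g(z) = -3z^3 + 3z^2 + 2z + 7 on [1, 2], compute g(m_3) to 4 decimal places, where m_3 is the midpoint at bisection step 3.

g(1.5) = 6.625 > 0, so the root lies in [1.5, 2]
g(1.75) = 3.609375 > 0, so the root lies in [1.75, 2]
g(1.875) = 1.521484 > 0, so the root lies in [1.875, 2]

1.5215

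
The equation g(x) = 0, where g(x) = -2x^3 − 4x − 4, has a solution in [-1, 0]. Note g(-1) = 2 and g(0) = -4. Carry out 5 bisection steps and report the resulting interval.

m = -0.5, g(m) = -1.75 (−); new bracket [-1, -0.5]
m = -0.75, g(m) = -0.15625 (−); new bracket [-1, -0.75]
m = -0.875, g(m) = 0.839844 (+); new bracket [-0.875, -0.75]
m = -0.8125, g(m) = 0.3228 (+); new bracket [-0.8125, -0.75]
m = -0.78125, g(m) = 0.0787 (+); new bracket [-0.78125, -0.75]

[-0.78125, -0.75]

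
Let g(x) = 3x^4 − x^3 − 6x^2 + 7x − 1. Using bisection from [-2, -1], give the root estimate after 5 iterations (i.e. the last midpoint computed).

x = -1.5 gives g = -6.4375, negative; keep [-2, -1.5]
x = -1.75 gives g = 1.871094, positive; keep [-1.75, -1.5]
x = -1.625 gives g = -3.009033, negative; keep [-1.75, -1.625]
x = -1.6875 gives g = -0.7656, negative; keep [-1.75, -1.6875]
x = -1.71875 gives g = 0.5017, positive; keep [-1.71875, -1.6875]

-1.71875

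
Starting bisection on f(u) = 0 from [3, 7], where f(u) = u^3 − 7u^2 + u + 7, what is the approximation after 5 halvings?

6.625

midpoint 5: f = -38 < 0 → [5, 7]
midpoint 6: f = -23 < 0 → [6, 7]
midpoint 6.5: f = -7.625 < 0 → [6.5, 7]
midpoint 6.75: f = 2.3594 > 0 → [6.5, 6.75]
midpoint 6.625: f = -2.834 < 0 → [6.625, 6.75]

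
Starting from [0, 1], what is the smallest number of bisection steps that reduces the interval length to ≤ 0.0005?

11

Width after n steps is 1/2^n. Need 2^n ≥ 1/0.0005 = 2000.
2^10 = 1024 < 2000 ≤ 2^11 = 2048, so n = 11.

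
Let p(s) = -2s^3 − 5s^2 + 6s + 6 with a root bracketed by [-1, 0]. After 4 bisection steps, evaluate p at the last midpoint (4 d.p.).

midpoint -0.5: p = 2 > 0 → [-1, -0.5]
midpoint -0.75: p = -0.46875 < 0 → [-0.75, -0.5]
midpoint -0.625: p = 0.785156 > 0 → [-0.75, -0.625]
midpoint -0.6875: p = 0.1616 > 0 → [-0.75, -0.6875]

0.1616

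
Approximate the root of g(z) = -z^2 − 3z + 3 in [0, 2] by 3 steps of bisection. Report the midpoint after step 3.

0.75

m = 1, g(m) = -1 (−); new bracket [0, 1]
m = 0.5, g(m) = 1.25 (+); new bracket [0.5, 1]
m = 0.75, g(m) = 0.1875 (+); new bracket [0.75, 1]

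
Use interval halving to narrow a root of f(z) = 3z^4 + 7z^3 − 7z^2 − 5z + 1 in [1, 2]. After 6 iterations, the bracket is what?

[1.046875, 1.0625]

z = 1.5 gives f = 16.5625, positive; keep [1, 1.5]
z = 1.25 gives f = 4.808594, positive; keep [1, 1.25]
z = 1.125 gives f = 1.287842, positive; keep [1, 1.125]
z = 1.0625 gives f = 0.0047, positive; keep [1, 1.0625]
z = 1.03125 gives f = -0.5307, negative; keep [1.03125, 1.0625]
z = 1.046875 gives f = -0.2715, negative; keep [1.046875, 1.0625]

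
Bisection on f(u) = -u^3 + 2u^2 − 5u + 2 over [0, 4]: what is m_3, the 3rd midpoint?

m = 2, f(m) = -8 (−); new bracket [0, 2]
m = 1, f(m) = -2 (−); new bracket [0, 1]
m = 0.5, f(m) = -0.125 (−); new bracket [0, 0.5]

0.5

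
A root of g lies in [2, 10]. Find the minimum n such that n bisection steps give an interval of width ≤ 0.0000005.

Width after n steps is 8/2^n. Need 2^n ≥ 8/0.0000005 = 16000000.
2^23 = 8388608 < 16000000 ≤ 2^24 = 16777216, so n = 24.

24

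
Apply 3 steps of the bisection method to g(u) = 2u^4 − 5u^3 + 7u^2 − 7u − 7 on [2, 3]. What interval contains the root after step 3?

m = 2.5, g(m) = 19.25 (+); new bracket [2, 2.5]
m = 2.25, g(m) = 6.992188 (+); new bracket [2, 2.25]
m = 2.125, g(m) = 2.537598 (+); new bracket [2, 2.125]

[2, 2.125]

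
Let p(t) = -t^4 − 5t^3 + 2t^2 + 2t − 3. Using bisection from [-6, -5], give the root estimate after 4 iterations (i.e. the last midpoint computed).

p(-5.5) = -36.6875 < 0, so the root lies in [-5.5, -5]
p(-5.25) = 5.449219 > 0, so the root lies in [-5.5, -5.25]
p(-5.375) = -14.201416 < 0, so the root lies in [-5.375, -5.25]
p(-5.3125) = -4.0337 < 0, so the root lies in [-5.3125, -5.25]

-5.3125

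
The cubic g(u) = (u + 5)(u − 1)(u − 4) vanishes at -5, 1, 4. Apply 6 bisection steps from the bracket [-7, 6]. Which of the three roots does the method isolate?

u = -0.5 gives g = 30.375, positive; keep [-7, -0.5]
u = -3.75 gives g = 46.015625, positive; keep [-7, -3.75]
u = -5.375 gives g = -22.412109, negative; keep [-5.375, -3.75]
u = -4.5625 gives g = 20.8376, positive; keep [-5.375, -4.5625]
u = -4.96875 gives g = 1.6729, positive; keep [-5.375, -4.96875]
u = -5.171875 gives g = -9.7294, negative; keep [-5.171875, -4.96875]

-5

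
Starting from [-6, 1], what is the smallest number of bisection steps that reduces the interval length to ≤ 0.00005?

18

Width after n steps is 7/2^n. Need 2^n ≥ 7/0.00005 = 140000.
2^17 = 131072 < 140000 ≤ 2^18 = 262144, so n = 18.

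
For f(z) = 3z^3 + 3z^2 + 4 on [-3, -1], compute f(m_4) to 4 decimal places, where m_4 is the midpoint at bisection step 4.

m = -2, f(m) = -8 (−); new bracket [-2, -1]
m = -1.5, f(m) = 0.625 (+); new bracket [-2, -1.5]
m = -1.75, f(m) = -2.890625 (−); new bracket [-1.75, -1.5]
m = -1.625, f(m) = -0.9512 (−); new bracket [-1.625, -1.5]

-0.9512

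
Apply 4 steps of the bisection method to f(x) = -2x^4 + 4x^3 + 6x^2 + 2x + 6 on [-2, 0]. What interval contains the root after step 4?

[-1.375, -1.25]

m = -1, f(m) = 4 (+); new bracket [-2, -1]
m = -1.5, f(m) = -7.125 (−); new bracket [-1.5, -1]
m = -1.25, f(m) = 0.179688 (+); new bracket [-1.5, -1.25]
m = -1.375, f(m) = -2.9536 (−); new bracket [-1.375, -1.25]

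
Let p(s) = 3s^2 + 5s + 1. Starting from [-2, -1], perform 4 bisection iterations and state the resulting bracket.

s = -1.5 gives p = 0.25, positive; keep [-1.5, -1]
s = -1.25 gives p = -0.5625, negative; keep [-1.5, -1.25]
s = -1.375 gives p = -0.203125, negative; keep [-1.5, -1.375]
s = -1.4375 gives p = 0.0117, positive; keep [-1.4375, -1.375]

[-1.4375, -1.375]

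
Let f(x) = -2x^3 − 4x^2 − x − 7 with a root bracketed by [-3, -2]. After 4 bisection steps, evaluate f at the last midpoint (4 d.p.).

f(-2.5) = 1.75 > 0, so the root lies in [-2.5, -2]
f(-2.25) = -2.21875 < 0, so the root lies in [-2.5, -2.25]
f(-2.375) = -0.394531 < 0, so the root lies in [-2.5, -2.375]
f(-2.4375) = 0.6362 > 0, so the root lies in [-2.4375, -2.375]

0.6362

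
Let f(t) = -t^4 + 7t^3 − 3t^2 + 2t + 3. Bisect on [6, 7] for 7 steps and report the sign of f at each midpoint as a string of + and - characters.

t = 6.5 gives f = 26.5625, positive; keep [6.5, 7]
t = 6.75 gives f = -43.300781, negative; keep [6.5, 6.75]
t = 6.625 gives f = -6.381104, negative; keep [6.5, 6.625]
t = 6.5625 gives f = 10.5735, positive; keep [6.5625, 6.625]
t = 6.59375 gives f = 2.2186, positive; keep [6.59375, 6.625]
t = 6.609375 gives f = -2.0504, negative; keep [6.59375, 6.609375]
t = 6.6015625 gives f = 0.0918, positive; keep [6.6015625, 6.609375]

+--++-+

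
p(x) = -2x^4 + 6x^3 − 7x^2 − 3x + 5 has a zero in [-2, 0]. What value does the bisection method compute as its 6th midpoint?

m = -1, p(m) = -7 (−); new bracket [-1, 0]
m = -0.5, p(m) = 3.875 (+); new bracket [-1, -0.5]
m = -0.75, p(m) = 0.148438 (+); new bracket [-1, -0.75]
m = -0.875, p(m) = -2.9263 (−); new bracket [-0.875, -0.75]
m = -0.8125, p(m) = -1.2735 (−); new bracket [-0.8125, -0.75]
m = -0.78125, p(m) = -0.5348 (−); new bracket [-0.78125, -0.75]

-0.78125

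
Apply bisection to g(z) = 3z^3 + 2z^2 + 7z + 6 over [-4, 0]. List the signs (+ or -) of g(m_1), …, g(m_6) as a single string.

m = -2, g(m) = -24 (−); new bracket [-2, 0]
m = -1, g(m) = -2 (−); new bracket [-1, 0]
m = -0.5, g(m) = 2.625 (+); new bracket [-1, -0.5]
m = -0.75, g(m) = 0.6094 (+); new bracket [-1, -0.75]
m = -0.875, g(m) = -0.6035 (−); new bracket [-0.875, -0.75]
m = -0.8125, g(m) = 0.0237 (+); new bracket [-0.875, -0.8125]

--++-+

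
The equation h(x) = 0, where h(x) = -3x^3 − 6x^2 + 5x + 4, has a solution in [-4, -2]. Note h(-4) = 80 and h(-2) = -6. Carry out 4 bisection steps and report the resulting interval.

[-2.5, -2.375]

m = -3, h(m) = 16 (+); new bracket [-3, -2]
m = -2.5, h(m) = 0.875 (+); new bracket [-2.5, -2]
m = -2.25, h(m) = -3.453125 (−); new bracket [-2.5, -2.25]
m = -2.375, h(m) = -1.5293 (−); new bracket [-2.5, -2.375]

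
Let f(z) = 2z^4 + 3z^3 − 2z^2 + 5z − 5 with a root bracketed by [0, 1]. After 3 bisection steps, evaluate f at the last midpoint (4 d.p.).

1.0259

z = 0.5 gives f = -2.5, negative; keep [0.5, 1]
z = 0.75 gives f = -0.476562, negative; keep [0.75, 1]
z = 0.875 gives f = 1.025879, positive; keep [0.75, 0.875]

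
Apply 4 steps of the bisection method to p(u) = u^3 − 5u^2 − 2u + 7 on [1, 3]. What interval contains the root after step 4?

[1, 1.125]

u = 2 gives p = -9, negative; keep [1, 2]
u = 1.5 gives p = -3.875, negative; keep [1, 1.5]
u = 1.25 gives p = -1.359375, negative; keep [1, 1.25]
u = 1.125 gives p = -0.1543, negative; keep [1, 1.125]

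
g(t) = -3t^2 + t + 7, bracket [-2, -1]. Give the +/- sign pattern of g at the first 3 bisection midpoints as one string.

g(-1.5) = -1.25 < 0, so the root lies in [-1.5, -1]
g(-1.25) = 1.0625 > 0, so the root lies in [-1.5, -1.25]
g(-1.375) = -0.046875 < 0, so the root lies in [-1.375, -1.25]

-+-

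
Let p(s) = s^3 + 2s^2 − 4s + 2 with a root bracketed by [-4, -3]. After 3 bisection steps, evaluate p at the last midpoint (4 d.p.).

p(-3.5) = -2.375 < 0, so the root lies in [-3.5, -3]
p(-3.25) = 1.796875 > 0, so the root lies in [-3.5, -3.25]
p(-3.375) = -0.162109 < 0, so the root lies in [-3.375, -3.25]

-0.1621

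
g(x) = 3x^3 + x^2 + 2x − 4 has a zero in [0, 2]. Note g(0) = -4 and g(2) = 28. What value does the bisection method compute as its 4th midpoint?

g(1) = 2 > 0, so the root lies in [0, 1]
g(0.5) = -2.375 < 0, so the root lies in [0.5, 1]
g(0.75) = -0.671875 < 0, so the root lies in [0.75, 1]
g(0.875) = 0.5254 > 0, so the root lies in [0.75, 0.875]

0.875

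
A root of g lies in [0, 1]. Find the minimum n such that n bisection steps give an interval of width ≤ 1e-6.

Width after n steps is 1/2^n. Need 2^n ≥ 1/1e-6 = 1000000.
2^19 = 524288 < 1000000 ≤ 2^20 = 1048576, so n = 20.

20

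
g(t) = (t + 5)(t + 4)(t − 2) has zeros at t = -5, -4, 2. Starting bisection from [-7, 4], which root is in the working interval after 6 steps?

2

m = -1.5, g(m) = -30.625 (−); new bracket [-1.5, 4]
m = 1.25, g(m) = -24.609375 (−); new bracket [1.25, 4]
m = 2.625, g(m) = 31.572266 (+); new bracket [1.25, 2.625]
m = 1.9375, g(m) = -2.5745 (−); new bracket [1.9375, 2.625]
m = 2.28125, g(m) = 12.8631 (+); new bracket [1.9375, 2.28125]
m = 2.109375, g(m) = 4.7506 (+); new bracket [1.9375, 2.109375]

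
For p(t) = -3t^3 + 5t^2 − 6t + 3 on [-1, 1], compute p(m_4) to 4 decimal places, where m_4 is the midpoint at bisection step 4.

-0.4316

p(0) = 3 > 0, so the root lies in [0, 1]
p(0.5) = 0.875 > 0, so the root lies in [0.5, 1]
p(0.75) = 0.046875 > 0, so the root lies in [0.75, 1]
p(0.875) = -0.4316 < 0, so the root lies in [0.75, 0.875]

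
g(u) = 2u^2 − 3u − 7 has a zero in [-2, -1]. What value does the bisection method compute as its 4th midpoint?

-1.3125

midpoint -1.5: g = 2 > 0 → [-1.5, -1]
midpoint -1.25: g = -0.125 < 0 → [-1.5, -1.25]
midpoint -1.375: g = 0.90625 > 0 → [-1.375, -1.25]
midpoint -1.3125: g = 0.3828 > 0 → [-1.3125, -1.25]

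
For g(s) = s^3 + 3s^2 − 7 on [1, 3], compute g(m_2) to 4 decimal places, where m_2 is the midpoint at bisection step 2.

3.1250

s = 2 gives g = 13, positive; keep [1, 2]
s = 1.5 gives g = 3.125, positive; keep [1, 1.5]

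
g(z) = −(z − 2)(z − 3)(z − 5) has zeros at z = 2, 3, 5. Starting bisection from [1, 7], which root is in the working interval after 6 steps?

m = 4, g(m) = 2 (+); new bracket [4, 7]
m = 5.5, g(m) = -4.375 (−); new bracket [4, 5.5]
m = 4.75, g(m) = 1.203125 (+); new bracket [4.75, 5.5]
m = 5.125, g(m) = -0.8301 (−); new bracket [4.75, 5.125]
m = 4.9375, g(m) = 0.3557 (+); new bracket [4.9375, 5.125]
m = 5.03125, g(m) = -0.1924 (−); new bracket [4.9375, 5.03125]

5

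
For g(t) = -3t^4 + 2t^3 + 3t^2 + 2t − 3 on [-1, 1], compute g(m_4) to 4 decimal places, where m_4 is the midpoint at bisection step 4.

midpoint 0: g = -3 < 0 → [0, 1]
midpoint 0.5: g = -1.1875 < 0 → [0.5, 1]
midpoint 0.75: g = 0.082031 > 0 → [0.5, 0.75]
midpoint 0.625: g = -0.5476 < 0 → [0.625, 0.75]

-0.5476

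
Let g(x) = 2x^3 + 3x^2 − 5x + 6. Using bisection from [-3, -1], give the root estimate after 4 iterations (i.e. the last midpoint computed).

-2.875

g(-2) = 12 > 0, so the root lies in [-3, -2]
g(-2.5) = 6 > 0, so the root lies in [-3, -2.5]
g(-2.75) = 0.84375 > 0, so the root lies in [-3, -2.75]
g(-2.875) = -2.3555 < 0, so the root lies in [-2.875, -2.75]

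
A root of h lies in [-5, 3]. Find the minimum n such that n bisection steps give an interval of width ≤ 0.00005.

Width after n steps is 8/2^n. Need 2^n ≥ 8/0.00005 = 160000.
2^17 = 131072 < 160000 ≤ 2^18 = 262144, so n = 18.

18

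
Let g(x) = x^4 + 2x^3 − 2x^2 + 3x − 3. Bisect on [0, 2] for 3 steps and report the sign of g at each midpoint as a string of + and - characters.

+--

x = 1 gives g = 1, positive; keep [0, 1]
x = 0.5 gives g = -1.6875, negative; keep [0.5, 1]
x = 0.75 gives g = -0.714844, negative; keep [0.75, 1]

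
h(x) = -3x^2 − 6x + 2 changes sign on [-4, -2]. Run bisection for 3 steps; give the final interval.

[-2.5, -2.25]

x = -3 gives h = -7, negative; keep [-3, -2]
x = -2.5 gives h = -1.75, negative; keep [-2.5, -2]
x = -2.25 gives h = 0.3125, positive; keep [-2.5, -2.25]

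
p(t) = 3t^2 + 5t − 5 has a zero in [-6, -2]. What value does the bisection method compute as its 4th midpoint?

-2.25

m = -4, p(m) = 23 (+); new bracket [-4, -2]
m = -3, p(m) = 7 (+); new bracket [-3, -2]
m = -2.5, p(m) = 1.25 (+); new bracket [-2.5, -2]
m = -2.25, p(m) = -1.0625 (−); new bracket [-2.5, -2.25]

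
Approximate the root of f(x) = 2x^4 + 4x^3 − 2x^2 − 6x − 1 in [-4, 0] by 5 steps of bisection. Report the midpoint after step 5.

m = -2, f(m) = 3 (+); new bracket [-2, 0]
m = -1, f(m) = 1 (+); new bracket [-1, 0]
m = -0.5, f(m) = 1.125 (+); new bracket [-0.5, 0]
m = -0.25, f(m) = 0.3203 (+); new bracket [-0.25, 0]
m = -0.125, f(m) = -0.2886 (−); new bracket [-0.25, -0.125]

-0.125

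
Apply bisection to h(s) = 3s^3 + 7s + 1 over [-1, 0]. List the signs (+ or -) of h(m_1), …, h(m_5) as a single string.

--+--

m = -0.5, h(m) = -2.875 (−); new bracket [-0.5, 0]
m = -0.25, h(m) = -0.796875 (−); new bracket [-0.25, 0]
m = -0.125, h(m) = 0.119141 (+); new bracket [-0.25, -0.125]
m = -0.1875, h(m) = -0.3323 (−); new bracket [-0.1875, -0.125]
m = -0.15625, h(m) = -0.1052 (−); new bracket [-0.15625, -0.125]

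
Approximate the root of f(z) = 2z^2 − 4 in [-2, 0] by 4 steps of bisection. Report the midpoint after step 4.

-1.375

midpoint -1: f = -2 < 0 → [-2, -1]
midpoint -1.5: f = 0.5 > 0 → [-1.5, -1]
midpoint -1.25: f = -0.875 < 0 → [-1.5, -1.25]
midpoint -1.375: f = -0.2188 < 0 → [-1.5, -1.375]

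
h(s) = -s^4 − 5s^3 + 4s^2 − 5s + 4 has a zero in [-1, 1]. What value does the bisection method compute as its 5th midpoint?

0.8125

h(0) = 4 > 0, so the root lies in [0, 1]
h(0.5) = 1.8125 > 0, so the root lies in [0.5, 1]
h(0.75) = 0.074219 > 0, so the root lies in [0.75, 1]
h(0.875) = -1.2483 < 0, so the root lies in [0.75, 0.875]
h(0.8125) = -0.5396 < 0, so the root lies in [0.75, 0.8125]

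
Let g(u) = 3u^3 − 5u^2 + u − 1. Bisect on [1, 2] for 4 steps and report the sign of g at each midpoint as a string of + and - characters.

g(1.5) = -0.625 < 0, so the root lies in [1.5, 2]
g(1.75) = 1.515625 > 0, so the root lies in [1.5, 1.75]
g(1.625) = 0.294922 > 0, so the root lies in [1.5, 1.625]
g(1.5625) = -0.2004 < 0, so the root lies in [1.5625, 1.625]

-++-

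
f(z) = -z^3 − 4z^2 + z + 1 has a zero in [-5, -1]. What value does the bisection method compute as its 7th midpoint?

z = -3 gives f = -11, negative; keep [-5, -3]
z = -4 gives f = -3, negative; keep [-5, -4]
z = -4.5 gives f = 6.625, positive; keep [-4.5, -4]
z = -4.25 gives f = 1.2656, positive; keep [-4.25, -4]
z = -4.125 gives f = -0.998, negative; keep [-4.25, -4.125]
z = -4.1875 gives f = 0.1003, positive; keep [-4.1875, -4.125]
z = -4.15625 gives f = -0.4571, negative; keep [-4.1875, -4.15625]

-4.15625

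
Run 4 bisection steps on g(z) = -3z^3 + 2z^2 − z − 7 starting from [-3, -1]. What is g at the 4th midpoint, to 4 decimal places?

g(-2) = 27 > 0, so the root lies in [-2, -1]
g(-1.5) = 9.125 > 0, so the root lies in [-1.5, -1]
g(-1.25) = 3.234375 > 0, so the root lies in [-1.25, -1]
g(-1.125) = 0.9277 > 0, so the root lies in [-1.125, -1]

0.9277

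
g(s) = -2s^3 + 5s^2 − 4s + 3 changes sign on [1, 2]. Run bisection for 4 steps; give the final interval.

[1.8125, 1.875]

g(1.5) = 1.5 > 0, so the root lies in [1.5, 2]
g(1.75) = 0.59375 > 0, so the root lies in [1.75, 2]
g(1.875) = -0.105469 < 0, so the root lies in [1.75, 1.875]
g(1.8125) = 0.2671 > 0, so the root lies in [1.8125, 1.875]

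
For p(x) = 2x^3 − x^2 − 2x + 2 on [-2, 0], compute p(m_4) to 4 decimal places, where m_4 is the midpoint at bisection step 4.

x = -1 gives p = 1, positive; keep [-2, -1]
x = -1.5 gives p = -4, negative; keep [-1.5, -1]
x = -1.25 gives p = -0.96875, negative; keep [-1.25, -1]
x = -1.125 gives p = 0.1367, positive; keep [-1.25, -1.125]

0.1367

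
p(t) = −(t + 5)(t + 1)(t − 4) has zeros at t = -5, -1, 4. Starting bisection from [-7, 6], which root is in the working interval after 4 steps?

4

p(-0.5) = 10.125 > 0, so the root lies in [-0.5, 6]
p(2.75) = 36.328125 > 0, so the root lies in [2.75, 6]
p(4.375) = -18.896484 < 0, so the root lies in [2.75, 4.375]
p(3.5625) = 17.0916 > 0, so the root lies in [3.5625, 4.375]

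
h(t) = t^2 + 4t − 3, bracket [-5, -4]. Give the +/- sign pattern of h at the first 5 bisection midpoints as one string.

-+-++

h(-4.5) = -0.75 < 0, so the root lies in [-5, -4.5]
h(-4.75) = 0.5625 > 0, so the root lies in [-4.75, -4.5]
h(-4.625) = -0.109375 < 0, so the root lies in [-4.75, -4.625]
h(-4.6875) = 0.2227 > 0, so the root lies in [-4.6875, -4.625]
h(-4.65625) = 0.0557 > 0, so the root lies in [-4.65625, -4.625]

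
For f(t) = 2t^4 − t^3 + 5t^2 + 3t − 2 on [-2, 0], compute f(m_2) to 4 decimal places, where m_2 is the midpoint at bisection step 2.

-2.0000

t = -1 gives f = 3, positive; keep [-1, 0]
t = -0.5 gives f = -2, negative; keep [-1, -0.5]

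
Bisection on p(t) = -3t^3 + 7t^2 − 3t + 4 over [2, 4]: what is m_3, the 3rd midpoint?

2.25

p(3) = -23 < 0, so the root lies in [2, 3]
p(2.5) = -6.625 < 0, so the root lies in [2, 2.5]
p(2.25) = -1.484375 < 0, so the root lies in [2, 2.25]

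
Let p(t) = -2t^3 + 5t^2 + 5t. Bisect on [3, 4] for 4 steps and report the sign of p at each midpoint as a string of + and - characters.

-+--

midpoint 3.5: p = -7 < 0 → [3, 3.5]
midpoint 3.25: p = 0.40625 > 0 → [3.25, 3.5]
midpoint 3.375: p = -3.058594 < 0 → [3.25, 3.375]
midpoint 3.3125: p = -1.2681 < 0 → [3.25, 3.3125]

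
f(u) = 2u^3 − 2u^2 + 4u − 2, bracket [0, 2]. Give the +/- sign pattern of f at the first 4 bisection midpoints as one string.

u = 1 gives f = 2, positive; keep [0, 1]
u = 0.5 gives f = -0.25, negative; keep [0.5, 1]
u = 0.75 gives f = 0.71875, positive; keep [0.5, 0.75]
u = 0.625 gives f = 0.207, positive; keep [0.5, 0.625]

+-++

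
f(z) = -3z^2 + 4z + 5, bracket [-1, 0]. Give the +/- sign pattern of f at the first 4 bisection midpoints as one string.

++--

f(-0.5) = 2.25 > 0, so the root lies in [-1, -0.5]
f(-0.75) = 0.3125 > 0, so the root lies in [-1, -0.75]
f(-0.875) = -0.796875 < 0, so the root lies in [-0.875, -0.75]
f(-0.8125) = -0.2305 < 0, so the root lies in [-0.8125, -0.75]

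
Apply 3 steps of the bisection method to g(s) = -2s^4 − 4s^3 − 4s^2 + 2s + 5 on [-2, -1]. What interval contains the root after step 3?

[-1.25, -1.125]

s = -1.5 gives g = -3.625, negative; keep [-1.5, -1]
s = -1.25 gives g = -0.820312, negative; keep [-1.25, -1]
s = -1.125 gives g = 0.179199, positive; keep [-1.25, -1.125]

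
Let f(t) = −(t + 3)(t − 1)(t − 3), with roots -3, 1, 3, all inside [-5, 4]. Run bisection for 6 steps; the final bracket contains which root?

-3

f(-0.5) = -13.125 < 0, so the root lies in [-5, -0.5]
f(-2.75) = -5.390625 < 0, so the root lies in [-5, -2.75]
f(-3.875) = 29.326172 > 0, so the root lies in [-3.875, -2.75]
f(-3.3125) = 8.5071 > 0, so the root lies in [-3.3125, -2.75]
f(-3.03125) = 0.7598 > 0, so the root lies in [-3.03125, -2.75]
f(-2.890625) = -2.5067 < 0, so the root lies in [-3.03125, -2.890625]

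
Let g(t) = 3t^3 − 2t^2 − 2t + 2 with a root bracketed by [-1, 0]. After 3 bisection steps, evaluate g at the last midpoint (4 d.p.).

g(-0.5) = 2.125 > 0, so the root lies in [-1, -0.5]
g(-0.75) = 1.109375 > 0, so the root lies in [-1, -0.75]
g(-0.875) = 0.208984 > 0, so the root lies in [-1, -0.875]

0.2090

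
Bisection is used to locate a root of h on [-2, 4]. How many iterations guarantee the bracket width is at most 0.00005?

17

Width after n steps is 6/2^n. Need 2^n ≥ 6/0.00005 = 120000.
2^16 = 65536 < 120000 ≤ 2^17 = 131072, so n = 17.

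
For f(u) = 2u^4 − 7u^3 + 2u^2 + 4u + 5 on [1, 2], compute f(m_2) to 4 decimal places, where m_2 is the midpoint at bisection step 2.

-0.6328

m = 1.5, f(m) = 2 (+); new bracket [1.5, 2]
m = 1.75, f(m) = -0.632812 (−); new bracket [1.5, 1.75]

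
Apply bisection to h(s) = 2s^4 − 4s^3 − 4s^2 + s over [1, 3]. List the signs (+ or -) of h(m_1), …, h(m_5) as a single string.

h(2) = -14 < 0, so the root lies in [2, 3]
h(2.5) = -6.875 < 0, so the root lies in [2.5, 3]
h(2.75) = 3.695312 > 0, so the root lies in [2.5, 2.75]
h(2.625) = -2.3276 < 0, so the root lies in [2.625, 2.75]
h(2.6875) = 0.4868 > 0, so the root lies in [2.625, 2.6875]

--+-+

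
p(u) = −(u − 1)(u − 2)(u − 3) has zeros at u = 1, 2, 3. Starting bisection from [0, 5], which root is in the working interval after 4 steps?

m = 2.5, p(m) = 0.375 (+); new bracket [2.5, 5]
m = 3.75, p(m) = -3.609375 (−); new bracket [2.5, 3.75]
m = 3.125, p(m) = -0.298828 (−); new bracket [2.5, 3.125]
m = 2.8125, p(m) = 0.2761 (+); new bracket [2.8125, 3.125]

3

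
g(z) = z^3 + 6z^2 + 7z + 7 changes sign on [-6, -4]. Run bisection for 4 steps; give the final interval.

z = -5 gives g = -3, negative; keep [-5, -4]
z = -4.5 gives g = 5.875, positive; keep [-5, -4.5]
z = -4.75 gives g = 1.953125, positive; keep [-5, -4.75]
z = -4.875 gives g = -0.3887, negative; keep [-4.875, -4.75]

[-4.875, -4.75]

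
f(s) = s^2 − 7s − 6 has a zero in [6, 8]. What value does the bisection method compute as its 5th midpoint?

s = 7 gives f = -6, negative; keep [7, 8]
s = 7.5 gives f = -2.25, negative; keep [7.5, 8]
s = 7.75 gives f = -0.1875, negative; keep [7.75, 8]
s = 7.875 gives f = 0.8906, positive; keep [7.75, 7.875]
s = 7.8125 gives f = 0.3477, positive; keep [7.75, 7.8125]

7.8125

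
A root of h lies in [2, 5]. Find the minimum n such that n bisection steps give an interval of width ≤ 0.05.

6

Width after n steps is 3/2^n. Need 2^n ≥ 3/0.05 = 60.
2^5 = 32 < 60 ≤ 2^6 = 64, so n = 6.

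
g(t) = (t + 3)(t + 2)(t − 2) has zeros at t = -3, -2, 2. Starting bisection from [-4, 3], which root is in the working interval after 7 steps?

2

t = -0.5 gives g = -9.375, negative; keep [-0.5, 3]
t = 1.25 gives g = -10.359375, negative; keep [1.25, 3]
t = 2.125 gives g = 2.642578, positive; keep [1.25, 2.125]
t = 1.6875 gives g = -5.4016, negative; keep [1.6875, 2.125]
t = 1.90625 gives g = -1.7967, negative; keep [1.90625, 2.125]
t = 2.015625 gives g = 0.3147, positive; keep [1.90625, 2.015625]
t = 1.9609375 gives g = -0.7676, negative; keep [1.9609375, 2.015625]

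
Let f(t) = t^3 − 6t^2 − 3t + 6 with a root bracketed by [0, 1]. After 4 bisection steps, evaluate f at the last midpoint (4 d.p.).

f(0.5) = 3.125 > 0, so the root lies in [0.5, 1]
f(0.75) = 0.796875 > 0, so the root lies in [0.75, 1]
f(0.875) = -0.548828 < 0, so the root lies in [0.75, 0.875]
f(0.8125) = 0.1379 > 0, so the root lies in [0.8125, 0.875]

0.1379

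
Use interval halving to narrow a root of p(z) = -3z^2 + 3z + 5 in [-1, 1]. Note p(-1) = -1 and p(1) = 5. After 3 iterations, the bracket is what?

[-1, -0.75]

midpoint 0: p = 5 > 0 → [-1, 0]
midpoint -0.5: p = 2.75 > 0 → [-1, -0.5]
midpoint -0.75: p = 1.0625 > 0 → [-1, -0.75]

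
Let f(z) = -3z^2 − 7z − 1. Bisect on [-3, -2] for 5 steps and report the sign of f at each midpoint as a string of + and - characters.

--+-+

m = -2.5, f(m) = -2.25 (−); new bracket [-2.5, -2]
m = -2.25, f(m) = -0.4375 (−); new bracket [-2.25, -2]
m = -2.125, f(m) = 0.328125 (+); new bracket [-2.25, -2.125]
m = -2.1875, f(m) = -0.043 (−); new bracket [-2.1875, -2.125]
m = -2.15625, f(m) = 0.1455 (+); new bracket [-2.1875, -2.15625]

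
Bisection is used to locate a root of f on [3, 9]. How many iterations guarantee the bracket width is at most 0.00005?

17

Width after n steps is 6/2^n. Need 2^n ≥ 6/0.00005 = 120000.
2^16 = 65536 < 120000 ≤ 2^17 = 131072, so n = 17.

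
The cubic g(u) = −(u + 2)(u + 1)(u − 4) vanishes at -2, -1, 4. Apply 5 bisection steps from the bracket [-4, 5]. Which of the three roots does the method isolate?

midpoint 0.5: g = 13.125 > 0 → [0.5, 5]
midpoint 2.75: g = 22.265625 > 0 → [2.75, 5]
midpoint 3.875: g = 3.580078 > 0 → [3.875, 5]
midpoint 4.4375: g = -15.3142 < 0 → [3.875, 4.4375]
midpoint 4.15625: g = -4.9599 < 0 → [3.875, 4.15625]

4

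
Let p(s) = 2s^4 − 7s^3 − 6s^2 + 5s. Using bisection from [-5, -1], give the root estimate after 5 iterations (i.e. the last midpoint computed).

-1.125

s = -3 gives p = 282, positive; keep [-3, -1]
s = -2 gives p = 54, positive; keep [-2, -1]
s = -1.5 gives p = 12.75, positive; keep [-1.5, -1]
s = -1.25 gives p = 2.9297, positive; keep [-1.25, -1]
s = -1.125 gives p = -0.0483, negative; keep [-1.25, -1.125]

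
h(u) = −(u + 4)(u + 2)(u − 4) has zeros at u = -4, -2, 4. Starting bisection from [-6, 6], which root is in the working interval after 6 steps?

4

midpoint 0: h = 32 > 0 → [0, 6]
midpoint 3: h = 35 > 0 → [3, 6]
midpoint 4.5: h = -27.625 < 0 → [3, 4.5]
midpoint 3.75: h = 11.1406 > 0 → [3.75, 4.5]
midpoint 4.125: h = -6.2207 < 0 → [3.75, 4.125]
midpoint 3.9375: h = 2.9456 > 0 → [3.9375, 4.125]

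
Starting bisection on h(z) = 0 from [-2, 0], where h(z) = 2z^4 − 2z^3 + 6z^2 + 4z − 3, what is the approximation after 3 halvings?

-0.75

m = -1, h(m) = 3 (+); new bracket [-1, 0]
m = -0.5, h(m) = -3.125 (−); new bracket [-1, -0.5]
m = -0.75, h(m) = -1.148438 (−); new bracket [-1, -0.75]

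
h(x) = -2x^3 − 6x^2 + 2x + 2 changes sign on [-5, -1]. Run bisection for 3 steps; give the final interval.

[-3.5, -3]

m = -3, h(m) = -4 (−); new bracket [-5, -3]
m = -4, h(m) = 26 (+); new bracket [-4, -3]
m = -3.5, h(m) = 7.25 (+); new bracket [-3.5, -3]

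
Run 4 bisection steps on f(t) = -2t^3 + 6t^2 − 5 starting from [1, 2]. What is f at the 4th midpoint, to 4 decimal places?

f(1.5) = 1.75 > 0, so the root lies in [1, 1.5]
f(1.25) = 0.46875 > 0, so the root lies in [1, 1.25]
f(1.125) = -0.253906 < 0, so the root lies in [1.125, 1.25]
f(1.1875) = 0.1118 > 0, so the root lies in [1.125, 1.1875]

0.1118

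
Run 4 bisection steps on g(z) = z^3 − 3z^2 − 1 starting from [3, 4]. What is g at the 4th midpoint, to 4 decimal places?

m = 3.5, g(m) = 5.125 (+); new bracket [3, 3.5]
m = 3.25, g(m) = 1.640625 (+); new bracket [3, 3.25]
m = 3.125, g(m) = 0.220703 (+); new bracket [3, 3.125]
m = 3.0625, g(m) = -0.4138 (−); new bracket [3.0625, 3.125]

-0.4138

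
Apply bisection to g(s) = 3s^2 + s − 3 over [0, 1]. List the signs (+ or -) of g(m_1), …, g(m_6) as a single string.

--+--+

g(0.5) = -1.75 < 0, so the root lies in [0.5, 1]
g(0.75) = -0.5625 < 0, so the root lies in [0.75, 1]
g(0.875) = 0.171875 > 0, so the root lies in [0.75, 0.875]
g(0.8125) = -0.207 < 0, so the root lies in [0.8125, 0.875]
g(0.84375) = -0.0205 < 0, so the root lies in [0.84375, 0.875]
g(0.859375) = 0.075 > 0, so the root lies in [0.84375, 0.859375]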